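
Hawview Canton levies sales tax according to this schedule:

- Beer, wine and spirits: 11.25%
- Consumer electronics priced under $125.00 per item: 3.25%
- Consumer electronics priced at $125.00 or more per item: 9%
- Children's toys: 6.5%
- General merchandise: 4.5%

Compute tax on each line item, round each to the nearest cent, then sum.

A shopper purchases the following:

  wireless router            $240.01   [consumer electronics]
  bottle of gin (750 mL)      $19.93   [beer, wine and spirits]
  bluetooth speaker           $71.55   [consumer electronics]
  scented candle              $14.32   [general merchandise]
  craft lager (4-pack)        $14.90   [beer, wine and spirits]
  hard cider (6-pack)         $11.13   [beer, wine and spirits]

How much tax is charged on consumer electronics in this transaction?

$23.93

Wireless router $240.01: consumer electronics, $125.00 or more → 9% → $21.60
Bluetooth speaker $71.55: consumer electronics, under $125.00 → 3.25% → $2.33
Tax on consumer electronics = $21.60 + $2.33 = $23.93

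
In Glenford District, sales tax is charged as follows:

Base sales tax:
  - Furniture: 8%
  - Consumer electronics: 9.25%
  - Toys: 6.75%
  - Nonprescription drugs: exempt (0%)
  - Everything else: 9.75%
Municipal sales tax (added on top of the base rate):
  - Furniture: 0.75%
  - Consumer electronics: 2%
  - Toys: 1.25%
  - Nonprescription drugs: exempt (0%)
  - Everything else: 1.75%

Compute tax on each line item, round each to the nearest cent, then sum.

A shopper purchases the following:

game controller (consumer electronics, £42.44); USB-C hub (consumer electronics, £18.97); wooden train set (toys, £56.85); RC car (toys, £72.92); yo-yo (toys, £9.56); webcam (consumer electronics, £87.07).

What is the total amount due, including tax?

Game controller £42.44: consumer electronics → 9.25% + 2% municipal = 11.25% → £4.77
USB-C hub £18.97: consumer electronics → 9.25% + 2% municipal = 11.25% → £2.13
Wooden train set £56.85: toys → 6.75% + 1.25% municipal = 8% → £4.55
RC car £72.92: toys → 6.75% + 1.25% municipal = 8% → £5.83
Yo-yo £9.56: toys → 6.75% + 1.25% municipal = 8% → £0.76
Webcam £87.07: consumer electronics → 9.25% + 2% municipal = 11.25% → £9.80
Subtotal = £287.81; tax = £27.84; total due = £315.65

£315.65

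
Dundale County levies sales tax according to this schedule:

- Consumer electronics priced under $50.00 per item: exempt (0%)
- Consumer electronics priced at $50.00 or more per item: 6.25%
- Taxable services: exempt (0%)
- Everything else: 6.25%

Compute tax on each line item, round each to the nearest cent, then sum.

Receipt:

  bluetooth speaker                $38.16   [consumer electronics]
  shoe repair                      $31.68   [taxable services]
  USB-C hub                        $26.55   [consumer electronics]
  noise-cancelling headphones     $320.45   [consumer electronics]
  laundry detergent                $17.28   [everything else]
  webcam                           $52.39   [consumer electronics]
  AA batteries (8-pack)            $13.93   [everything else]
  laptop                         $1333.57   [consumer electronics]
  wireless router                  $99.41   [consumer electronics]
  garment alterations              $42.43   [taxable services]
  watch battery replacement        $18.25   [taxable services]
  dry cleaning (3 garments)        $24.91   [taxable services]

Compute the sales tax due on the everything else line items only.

Laundry detergent $17.28: everything else → 6.25% → $1.08
AA batteries (8-pack) $13.93: everything else → 6.25% → $0.87
Tax on everything else = $1.08 + $0.87 = $1.95

$1.95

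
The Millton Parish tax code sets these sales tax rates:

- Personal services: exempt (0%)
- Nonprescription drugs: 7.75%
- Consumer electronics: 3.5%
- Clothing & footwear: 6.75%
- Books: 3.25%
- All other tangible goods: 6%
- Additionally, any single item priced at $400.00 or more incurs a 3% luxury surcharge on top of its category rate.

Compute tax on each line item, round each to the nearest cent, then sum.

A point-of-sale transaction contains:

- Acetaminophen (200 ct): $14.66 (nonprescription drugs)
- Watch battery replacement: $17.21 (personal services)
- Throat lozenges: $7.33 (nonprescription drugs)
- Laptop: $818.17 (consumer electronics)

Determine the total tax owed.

Acetaminophen (200 ct) $14.66: nonprescription drugs → 7.75% → $1.14
Watch battery replacement $17.21: personal services → 0% → $0.00
Throat lozenges $7.33: nonprescription drugs → 7.75% → $0.57
Laptop $818.17: consumer electronics → 3.5% + 3% surcharge = 6.5% → $53.18
Total tax = $1.14 + $0.57 + $53.18 = $54.89

$54.89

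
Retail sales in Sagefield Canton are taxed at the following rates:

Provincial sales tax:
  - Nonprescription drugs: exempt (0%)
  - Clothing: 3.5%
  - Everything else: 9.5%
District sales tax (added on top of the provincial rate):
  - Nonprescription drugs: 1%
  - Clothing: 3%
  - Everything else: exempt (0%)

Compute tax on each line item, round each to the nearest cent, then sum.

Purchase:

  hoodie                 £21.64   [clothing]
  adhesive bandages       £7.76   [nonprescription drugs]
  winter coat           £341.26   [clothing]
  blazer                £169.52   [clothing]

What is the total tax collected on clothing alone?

£34.61

Hoodie £21.64: clothing → 3.5% + 3% district = 6.5% → £1.41
Winter coat £341.26: clothing → 3.5% + 3% district = 6.5% → £22.18
Blazer £169.52: clothing → 3.5% + 3% district = 6.5% → £11.02
Tax on clothing = £1.41 + £22.18 + £11.02 = £34.61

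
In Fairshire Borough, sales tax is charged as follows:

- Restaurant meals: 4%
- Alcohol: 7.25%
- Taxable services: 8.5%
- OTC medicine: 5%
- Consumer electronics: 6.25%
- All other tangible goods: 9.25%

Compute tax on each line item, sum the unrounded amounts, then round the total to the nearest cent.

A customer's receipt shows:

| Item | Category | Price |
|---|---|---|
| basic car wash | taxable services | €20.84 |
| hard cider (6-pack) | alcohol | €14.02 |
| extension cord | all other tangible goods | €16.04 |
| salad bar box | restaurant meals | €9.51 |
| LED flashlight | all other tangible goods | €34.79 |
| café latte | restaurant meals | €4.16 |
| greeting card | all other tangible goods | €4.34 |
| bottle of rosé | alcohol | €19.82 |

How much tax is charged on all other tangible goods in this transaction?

€5.10

Extension cord €16.04: all other tangible goods → 9.25% → €1.4837
LED flashlight €34.79: all other tangible goods → 9.25% → €3.218075
Greeting card €4.34: all other tangible goods → 9.25% → €0.40145
Tax on all other tangible goods: unrounded sum = €5.103225 → €5.10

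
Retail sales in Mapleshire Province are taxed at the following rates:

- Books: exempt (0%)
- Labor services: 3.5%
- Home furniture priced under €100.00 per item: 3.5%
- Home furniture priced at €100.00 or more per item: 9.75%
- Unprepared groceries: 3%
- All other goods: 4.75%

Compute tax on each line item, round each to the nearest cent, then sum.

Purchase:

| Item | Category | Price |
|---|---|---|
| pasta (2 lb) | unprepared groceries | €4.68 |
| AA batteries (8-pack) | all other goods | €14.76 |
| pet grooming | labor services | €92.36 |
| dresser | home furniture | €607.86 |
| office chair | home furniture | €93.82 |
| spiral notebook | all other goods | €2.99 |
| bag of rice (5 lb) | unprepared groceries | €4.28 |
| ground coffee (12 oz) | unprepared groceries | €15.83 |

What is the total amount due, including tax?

Pasta (2 lb) €4.68: unprepared groceries → 3% → €0.14
AA batteries (8-pack) €14.76: all other goods → 4.75% → €0.70
Pet grooming €92.36: labor services → 3.5% → €3.23
Dresser €607.86: home furniture, €100.00 or more → 9.75% → €59.27
Office chair €93.82: home furniture, under €100.00 → 3.5% → €3.28
Spiral notebook €2.99: all other goods → 4.75% → €0.14
Bag of rice (5 lb) €4.28: unprepared groceries → 3% → €0.13
Ground coffee (12 oz) €15.83: unprepared groceries → 3% → €0.47
Subtotal = €836.58; tax = €67.36; total due = €903.94

€903.94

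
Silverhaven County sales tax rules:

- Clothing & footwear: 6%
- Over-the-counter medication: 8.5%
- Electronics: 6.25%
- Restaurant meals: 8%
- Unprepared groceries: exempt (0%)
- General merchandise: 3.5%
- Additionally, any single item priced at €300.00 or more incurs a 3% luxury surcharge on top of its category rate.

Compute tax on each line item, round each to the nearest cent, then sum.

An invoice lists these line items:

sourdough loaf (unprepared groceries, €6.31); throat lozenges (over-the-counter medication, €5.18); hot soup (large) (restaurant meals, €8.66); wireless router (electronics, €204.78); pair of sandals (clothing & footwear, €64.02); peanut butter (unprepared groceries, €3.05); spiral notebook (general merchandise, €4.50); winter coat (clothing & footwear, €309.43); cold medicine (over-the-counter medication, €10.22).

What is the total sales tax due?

€46.65

Sourdough loaf €6.31: unprepared groceries → 0% → €0.00
Throat lozenges €5.18: over-the-counter medication → 8.5% → €0.44
Hot soup (large) €8.66: restaurant meals → 8% → €0.69
Wireless router €204.78: electronics → 6.25% → €12.80
Pair of sandals €64.02: clothing & footwear → 6% → €3.84
Peanut butter €3.05: unprepared groceries → 0% → €0.00
Spiral notebook €4.50: general merchandise → 3.5% → €0.16
Winter coat €309.43: clothing & footwear → 6% + 3% surcharge = 9% → €27.85
Cold medicine €10.22: over-the-counter medication → 8.5% → €0.87
Total tax = €0.44 + €0.69 + €12.80 + €3.84 + €0.16 + €27.85 + €0.87 = €46.65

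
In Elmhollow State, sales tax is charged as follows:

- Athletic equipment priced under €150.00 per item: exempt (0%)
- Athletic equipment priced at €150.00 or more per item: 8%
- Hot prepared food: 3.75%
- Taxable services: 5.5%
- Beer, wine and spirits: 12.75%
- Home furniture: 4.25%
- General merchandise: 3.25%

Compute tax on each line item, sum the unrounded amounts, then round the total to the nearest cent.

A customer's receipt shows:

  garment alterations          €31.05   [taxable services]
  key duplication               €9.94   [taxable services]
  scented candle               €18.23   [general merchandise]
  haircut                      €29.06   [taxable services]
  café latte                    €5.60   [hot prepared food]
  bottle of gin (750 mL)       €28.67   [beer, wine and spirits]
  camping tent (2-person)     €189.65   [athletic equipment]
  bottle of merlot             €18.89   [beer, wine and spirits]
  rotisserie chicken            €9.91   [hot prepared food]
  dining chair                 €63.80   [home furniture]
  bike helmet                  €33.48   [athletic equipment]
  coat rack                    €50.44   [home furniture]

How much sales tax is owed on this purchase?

€31.12

Garment alterations €31.05: taxable services → 5.5% → €1.70775
Key duplication €9.94: taxable services → 5.5% → €0.5467
Scented candle €18.23: general merchandise → 3.25% → €0.592475
Haircut €29.06: taxable services → 5.5% → €1.5983
Café latte €5.60: hot prepared food → 3.75% → €0.21
Bottle of gin (750 mL) €28.67: beer, wine and spirits → 12.75% → €3.655425
Camping tent (2-person) €189.65: athletic equipment, €150.00 or more → 8% → €15.172
Bottle of merlot €18.89: beer, wine and spirits → 12.75% → €2.408475
Rotisserie chicken €9.91: hot prepared food → 3.75% → €0.371625
Dining chair €63.80: home furniture → 4.25% → €2.7115
Bike helmet €33.48: athletic equipment, under €150.00 → 0% → €0.00
Coat rack €50.44: home furniture → 4.25% → €2.1437
Unrounded tax sum = €31.11795 → €31.12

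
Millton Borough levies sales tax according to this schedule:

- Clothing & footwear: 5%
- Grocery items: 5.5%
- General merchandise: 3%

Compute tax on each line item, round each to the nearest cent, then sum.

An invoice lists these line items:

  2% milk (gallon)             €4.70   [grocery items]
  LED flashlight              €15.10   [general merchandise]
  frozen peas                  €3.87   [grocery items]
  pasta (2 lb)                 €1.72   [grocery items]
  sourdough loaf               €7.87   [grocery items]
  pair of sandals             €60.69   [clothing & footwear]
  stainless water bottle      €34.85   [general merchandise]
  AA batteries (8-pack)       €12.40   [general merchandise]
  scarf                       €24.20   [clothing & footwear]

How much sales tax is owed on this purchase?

2% milk (gallon) €4.70: grocery items → 5.5% → €0.26
LED flashlight €15.10: general merchandise → 3% → €0.45
Frozen peas €3.87: grocery items → 5.5% → €0.21
Pasta (2 lb) €1.72: grocery items → 5.5% → €0.09
Sourdough loaf €7.87: grocery items → 5.5% → €0.43
Pair of sandals €60.69: clothing & footwear → 5% → €3.03
Stainless water bottle €34.85: general merchandise → 3% → €1.05
AA batteries (8-pack) €12.40: general merchandise → 3% → €0.37
Scarf €24.20: clothing & footwear → 5% → €1.21
Total tax = €0.26 + €0.45 + €0.21 + €0.09 + €0.43 + €3.03 + €1.05 + €0.37 + €1.21 = €7.10

€7.10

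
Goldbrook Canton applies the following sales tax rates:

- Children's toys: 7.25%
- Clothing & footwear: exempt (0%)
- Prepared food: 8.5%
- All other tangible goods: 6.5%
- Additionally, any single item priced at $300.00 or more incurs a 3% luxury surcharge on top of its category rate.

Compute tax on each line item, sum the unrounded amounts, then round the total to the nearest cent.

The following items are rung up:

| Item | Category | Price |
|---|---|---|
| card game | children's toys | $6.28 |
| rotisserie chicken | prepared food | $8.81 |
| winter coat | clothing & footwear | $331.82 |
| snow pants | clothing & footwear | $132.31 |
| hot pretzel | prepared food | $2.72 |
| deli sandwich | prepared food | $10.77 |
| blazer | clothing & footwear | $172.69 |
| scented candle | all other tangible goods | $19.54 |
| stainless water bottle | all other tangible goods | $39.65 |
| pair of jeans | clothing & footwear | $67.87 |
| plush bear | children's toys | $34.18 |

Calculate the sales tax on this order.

Card game $6.28: children's toys → 7.25% → $0.4553
Rotisserie chicken $8.81: prepared food → 8.5% → $0.74885
Winter coat $331.82: clothing & footwear → 0% + 3% surcharge = 3% → $9.9546
Snow pants $132.31: clothing & footwear → 0% → $0.00
Hot pretzel $2.72: prepared food → 8.5% → $0.2312
Deli sandwich $10.77: prepared food → 8.5% → $0.91545
Blazer $172.69: clothing & footwear → 0% → $0.00
Scented candle $19.54: all other tangible goods → 6.5% → $1.2701
Stainless water bottle $39.65: all other tangible goods → 6.5% → $2.57725
Pair of jeans $67.87: clothing & footwear → 0% → $0.00
Plush bear $34.18: children's toys → 7.25% → $2.47805
Unrounded tax sum = $18.6308 → $18.63

$18.63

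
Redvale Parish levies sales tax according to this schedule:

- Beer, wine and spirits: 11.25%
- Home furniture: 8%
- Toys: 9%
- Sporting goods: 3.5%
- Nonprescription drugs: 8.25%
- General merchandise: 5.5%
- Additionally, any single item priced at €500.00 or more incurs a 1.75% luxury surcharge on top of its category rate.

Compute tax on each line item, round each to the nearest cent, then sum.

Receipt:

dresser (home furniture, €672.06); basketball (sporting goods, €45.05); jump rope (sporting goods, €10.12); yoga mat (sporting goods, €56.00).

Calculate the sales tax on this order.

€69.42

Dresser €672.06: home furniture → 8% + 1.75% surcharge = 9.75% → €65.53
Basketball €45.05: sporting goods → 3.5% → €1.58
Jump rope €10.12: sporting goods → 3.5% → €0.35
Yoga mat €56.00: sporting goods → 3.5% → €1.96
Total tax = €65.53 + €1.58 + €0.35 + €1.96 = €69.42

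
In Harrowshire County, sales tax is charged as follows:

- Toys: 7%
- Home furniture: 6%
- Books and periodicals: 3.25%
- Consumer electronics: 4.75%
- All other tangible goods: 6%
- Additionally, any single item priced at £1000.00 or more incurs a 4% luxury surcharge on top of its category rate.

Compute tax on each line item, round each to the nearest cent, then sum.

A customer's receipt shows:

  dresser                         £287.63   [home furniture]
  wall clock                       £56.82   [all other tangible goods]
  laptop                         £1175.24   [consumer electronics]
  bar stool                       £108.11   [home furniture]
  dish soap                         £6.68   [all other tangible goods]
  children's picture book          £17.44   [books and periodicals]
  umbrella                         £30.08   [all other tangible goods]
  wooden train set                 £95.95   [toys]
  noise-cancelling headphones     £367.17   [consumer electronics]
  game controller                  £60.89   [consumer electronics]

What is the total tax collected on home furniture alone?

Dresser £287.63: home furniture → 6% → £17.26
Bar stool £108.11: home furniture → 6% → £6.49
Tax on home furniture = £17.26 + £6.49 = £23.75

£23.75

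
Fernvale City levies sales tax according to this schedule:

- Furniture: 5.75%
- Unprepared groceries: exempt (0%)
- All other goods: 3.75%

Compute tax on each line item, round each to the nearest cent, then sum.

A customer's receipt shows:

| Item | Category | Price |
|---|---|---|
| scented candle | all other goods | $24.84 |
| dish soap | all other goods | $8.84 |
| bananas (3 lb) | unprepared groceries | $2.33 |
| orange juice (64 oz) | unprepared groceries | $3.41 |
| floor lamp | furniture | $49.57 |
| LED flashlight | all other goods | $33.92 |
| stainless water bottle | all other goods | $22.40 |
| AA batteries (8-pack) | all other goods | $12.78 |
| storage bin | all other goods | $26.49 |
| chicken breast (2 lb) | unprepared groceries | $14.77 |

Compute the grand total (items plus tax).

$207.04

Scented candle $24.84: all other goods → 3.75% → $0.93
Dish soap $8.84: all other goods → 3.75% → $0.33
Bananas (3 lb) $2.33: unprepared groceries → 0% → $0.00
Orange juice (64 oz) $3.41: unprepared groceries → 0% → $0.00
Floor lamp $49.57: furniture → 5.75% → $2.85
LED flashlight $33.92: all other goods → 3.75% → $1.27
Stainless water bottle $22.40: all other goods → 3.75% → $0.84
AA batteries (8-pack) $12.78: all other goods → 3.75% → $0.48
Storage bin $26.49: all other goods → 3.75% → $0.99
Chicken breast (2 lb) $14.77: unprepared groceries → 0% → $0.00
Subtotal = $199.35; tax = $7.69; total due = $207.04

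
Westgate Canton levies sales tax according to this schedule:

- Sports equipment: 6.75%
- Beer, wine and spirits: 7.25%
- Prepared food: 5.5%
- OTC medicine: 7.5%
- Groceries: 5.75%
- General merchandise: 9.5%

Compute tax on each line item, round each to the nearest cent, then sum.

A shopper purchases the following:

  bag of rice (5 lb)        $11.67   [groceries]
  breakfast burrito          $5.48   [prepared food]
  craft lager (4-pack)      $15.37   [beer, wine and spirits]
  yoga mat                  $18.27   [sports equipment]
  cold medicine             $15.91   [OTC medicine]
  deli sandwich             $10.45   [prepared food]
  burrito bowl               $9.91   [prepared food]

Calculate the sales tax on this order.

Bag of rice (5 lb) $11.67: groceries → 5.75% → $0.67
Breakfast burrito $5.48: prepared food → 5.5% → $0.30
Craft lager (4-pack) $15.37: beer, wine and spirits → 7.25% → $1.11
Yoga mat $18.27: sports equipment → 6.75% → $1.23
Cold medicine $15.91: OTC medicine → 7.5% → $1.19
Deli sandwich $10.45: prepared food → 5.5% → $0.57
Burrito bowl $9.91: prepared food → 5.5% → $0.55
Total tax = $0.67 + $0.30 + $1.11 + $1.23 + $1.19 + $0.57 + $0.55 = $5.62

$5.62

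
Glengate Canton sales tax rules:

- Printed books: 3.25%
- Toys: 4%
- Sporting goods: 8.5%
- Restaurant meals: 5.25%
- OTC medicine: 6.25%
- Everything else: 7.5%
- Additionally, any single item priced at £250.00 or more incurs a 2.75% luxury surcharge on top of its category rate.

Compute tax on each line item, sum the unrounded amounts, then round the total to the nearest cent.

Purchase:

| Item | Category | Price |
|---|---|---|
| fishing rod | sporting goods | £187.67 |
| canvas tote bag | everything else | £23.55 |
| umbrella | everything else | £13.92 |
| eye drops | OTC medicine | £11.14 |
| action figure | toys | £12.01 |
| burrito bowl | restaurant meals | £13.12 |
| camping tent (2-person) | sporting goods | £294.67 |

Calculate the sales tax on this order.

Fishing rod £187.67: sporting goods → 8.5% → £15.95195
Canvas tote bag £23.55: everything else → 7.5% → £1.76625
Umbrella £13.92: everything else → 7.5% → £1.044
Eye drops £11.14: OTC medicine → 6.25% → £0.69625
Action figure £12.01: toys → 4% → £0.4804
Burrito bowl £13.12: restaurant meals → 5.25% → £0.6888
Camping tent (2-person) £294.67: sporting goods → 8.5% + 2.75% surcharge = 11.25% → £33.150375
Unrounded tax sum = £53.778025 → £53.78

£53.78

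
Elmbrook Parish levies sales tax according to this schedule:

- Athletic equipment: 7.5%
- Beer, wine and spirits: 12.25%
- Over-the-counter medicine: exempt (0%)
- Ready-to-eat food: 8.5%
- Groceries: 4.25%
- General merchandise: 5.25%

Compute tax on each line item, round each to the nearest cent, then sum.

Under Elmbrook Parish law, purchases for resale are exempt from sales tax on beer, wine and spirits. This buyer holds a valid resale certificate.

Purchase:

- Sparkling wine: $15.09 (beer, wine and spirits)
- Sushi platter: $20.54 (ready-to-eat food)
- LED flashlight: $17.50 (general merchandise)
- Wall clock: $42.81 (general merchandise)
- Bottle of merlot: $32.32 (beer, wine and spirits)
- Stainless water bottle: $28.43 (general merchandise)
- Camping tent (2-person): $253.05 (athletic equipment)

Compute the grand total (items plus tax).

$435.13

Sparkling wine $15.09: beer, wine and spirits, buyer-exempt → 0% → $0.00
Sushi platter $20.54: ready-to-eat food → 8.5% → $1.75
LED flashlight $17.50: general merchandise → 5.25% → $0.92
Wall clock $42.81: general merchandise → 5.25% → $2.25
Bottle of merlot $32.32: beer, wine and spirits, buyer-exempt → 0% → $0.00
Stainless water bottle $28.43: general merchandise → 5.25% → $1.49
Camping tent (2-person) $253.05: athletic equipment → 7.5% → $18.98
Subtotal = $409.74; tax = $25.39; total due = $435.13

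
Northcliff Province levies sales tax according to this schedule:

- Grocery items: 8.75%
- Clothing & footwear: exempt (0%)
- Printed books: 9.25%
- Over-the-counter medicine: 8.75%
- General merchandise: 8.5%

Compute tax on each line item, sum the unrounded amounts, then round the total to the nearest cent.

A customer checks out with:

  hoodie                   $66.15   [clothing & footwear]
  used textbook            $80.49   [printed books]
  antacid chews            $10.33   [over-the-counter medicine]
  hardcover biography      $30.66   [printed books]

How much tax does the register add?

Hoodie $66.15: clothing & footwear → 0% → $0.00
Used textbook $80.49: printed books → 9.25% → $7.445325
Antacid chews $10.33: over-the-counter medicine → 8.75% → $0.903875
Hardcover biography $30.66: printed books → 9.25% → $2.83605
Unrounded tax sum = $11.18525 → $11.19

$11.19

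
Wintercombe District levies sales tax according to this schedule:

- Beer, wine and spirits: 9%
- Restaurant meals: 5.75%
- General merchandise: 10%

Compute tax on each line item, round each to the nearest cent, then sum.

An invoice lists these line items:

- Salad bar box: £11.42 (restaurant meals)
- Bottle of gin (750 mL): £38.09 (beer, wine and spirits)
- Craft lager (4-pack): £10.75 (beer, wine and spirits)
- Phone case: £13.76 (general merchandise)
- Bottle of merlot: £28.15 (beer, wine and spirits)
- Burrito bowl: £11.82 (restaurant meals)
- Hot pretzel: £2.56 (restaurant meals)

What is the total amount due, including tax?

Salad bar box £11.42: restaurant meals → 5.75% → £0.66
Bottle of gin (750 mL) £38.09: beer, wine and spirits → 9% → £3.43
Craft lager (4-pack) £10.75: beer, wine and spirits → 9% → £0.97
Phone case £13.76: general merchandise → 10% → £1.38
Bottle of merlot £28.15: beer, wine and spirits → 9% → £2.53
Burrito bowl £11.82: restaurant meals → 5.75% → £0.68
Hot pretzel £2.56: restaurant meals → 5.75% → £0.15
Subtotal = £116.55; tax = £9.80; total due = £126.35

£126.35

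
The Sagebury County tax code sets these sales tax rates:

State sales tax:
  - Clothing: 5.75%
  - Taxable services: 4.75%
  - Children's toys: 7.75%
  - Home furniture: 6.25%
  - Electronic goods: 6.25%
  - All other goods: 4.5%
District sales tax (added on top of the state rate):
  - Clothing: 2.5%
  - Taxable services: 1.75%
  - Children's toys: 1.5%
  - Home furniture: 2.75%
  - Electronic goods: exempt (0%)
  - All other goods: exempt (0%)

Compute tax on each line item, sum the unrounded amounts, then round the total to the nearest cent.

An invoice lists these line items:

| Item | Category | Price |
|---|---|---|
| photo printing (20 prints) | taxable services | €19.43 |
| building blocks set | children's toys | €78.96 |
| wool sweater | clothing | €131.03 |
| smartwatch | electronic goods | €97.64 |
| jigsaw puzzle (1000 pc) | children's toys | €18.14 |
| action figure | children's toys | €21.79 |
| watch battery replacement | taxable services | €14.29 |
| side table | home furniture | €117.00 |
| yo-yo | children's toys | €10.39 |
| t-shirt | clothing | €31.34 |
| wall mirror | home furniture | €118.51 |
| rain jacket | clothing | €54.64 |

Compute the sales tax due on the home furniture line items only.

€21.20

Side table €117.00: home furniture → 6.25% + 2.75% district = 9% → €10.53
Wall mirror €118.51: home furniture → 6.25% + 2.75% district = 9% → €10.6659
Tax on home furniture: unrounded sum = €21.1959 → €21.20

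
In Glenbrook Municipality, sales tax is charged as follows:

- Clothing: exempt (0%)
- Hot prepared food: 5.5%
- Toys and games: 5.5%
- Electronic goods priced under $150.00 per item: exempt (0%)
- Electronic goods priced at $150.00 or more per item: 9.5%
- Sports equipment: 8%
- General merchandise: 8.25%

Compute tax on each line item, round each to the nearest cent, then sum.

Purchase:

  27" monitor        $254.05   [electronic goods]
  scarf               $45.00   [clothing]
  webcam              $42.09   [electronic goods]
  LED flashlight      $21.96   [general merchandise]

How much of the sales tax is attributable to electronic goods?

$24.13

27" monitor $254.05: electronic goods, $150.00 or more → 9.5% → $24.13
Webcam $42.09: electronic goods, under $150.00 → 0% → $0.00
Tax on electronic goods = $24.13 + $0.00 = $24.13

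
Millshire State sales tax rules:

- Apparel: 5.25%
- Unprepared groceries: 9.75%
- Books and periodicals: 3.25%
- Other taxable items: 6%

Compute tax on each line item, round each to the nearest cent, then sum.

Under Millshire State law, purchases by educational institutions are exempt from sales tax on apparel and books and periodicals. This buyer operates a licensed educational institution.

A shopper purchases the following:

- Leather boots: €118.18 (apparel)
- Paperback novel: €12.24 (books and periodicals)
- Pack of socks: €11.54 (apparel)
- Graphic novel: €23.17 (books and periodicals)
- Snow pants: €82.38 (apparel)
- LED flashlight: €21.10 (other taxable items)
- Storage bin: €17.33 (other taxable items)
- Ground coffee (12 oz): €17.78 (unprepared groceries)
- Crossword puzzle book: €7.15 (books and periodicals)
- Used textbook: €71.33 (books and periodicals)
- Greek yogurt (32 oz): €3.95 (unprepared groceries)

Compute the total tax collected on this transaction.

€4.43

Leather boots €118.18: apparel, buyer-exempt → 0% → €0.00
Paperback novel €12.24: books and periodicals, buyer-exempt → 0% → €0.00
Pack of socks €11.54: apparel, buyer-exempt → 0% → €0.00
Graphic novel €23.17: books and periodicals, buyer-exempt → 0% → €0.00
Snow pants €82.38: apparel, buyer-exempt → 0% → €0.00
LED flashlight €21.10: other taxable items → 6% → €1.27
Storage bin €17.33: other taxable items → 6% → €1.04
Ground coffee (12 oz) €17.78: unprepared groceries → 9.75% → €1.73
Crossword puzzle book €7.15: books and periodicals, buyer-exempt → 0% → €0.00
Used textbook €71.33: books and periodicals, buyer-exempt → 0% → €0.00
Greek yogurt (32 oz) €3.95: unprepared groceries → 9.75% → €0.39
Total tax = €1.27 + €1.04 + €1.73 + €0.39 = €4.43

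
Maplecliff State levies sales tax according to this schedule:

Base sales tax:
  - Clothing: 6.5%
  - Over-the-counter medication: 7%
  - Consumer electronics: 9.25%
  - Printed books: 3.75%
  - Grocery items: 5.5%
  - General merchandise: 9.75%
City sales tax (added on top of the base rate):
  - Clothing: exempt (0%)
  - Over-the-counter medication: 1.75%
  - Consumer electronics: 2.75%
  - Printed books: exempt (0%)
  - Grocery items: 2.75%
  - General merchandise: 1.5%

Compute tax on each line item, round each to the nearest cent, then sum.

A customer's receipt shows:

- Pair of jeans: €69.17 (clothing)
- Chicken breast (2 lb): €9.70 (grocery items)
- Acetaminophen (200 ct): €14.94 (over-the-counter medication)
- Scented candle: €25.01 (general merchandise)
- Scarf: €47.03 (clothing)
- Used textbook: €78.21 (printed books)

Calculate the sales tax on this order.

Pair of jeans €69.17: clothing → 6.5% + 0% city = 6.5% → €4.50
Chicken breast (2 lb) €9.70: grocery items → 5.5% + 2.75% city = 8.25% → €0.80
Acetaminophen (200 ct) €14.94: over-the-counter medication → 7% + 1.75% city = 8.75% → €1.31
Scented candle €25.01: general merchandise → 9.75% + 1.5% city = 11.25% → €2.81
Scarf €47.03: clothing → 6.5% + 0% city = 6.5% → €3.06
Used textbook €78.21: printed books → 3.75% + 0% city = 3.75% → €2.93
Total tax = €4.50 + €0.80 + €1.31 + €2.81 + €3.06 + €2.93 = €15.41

€15.41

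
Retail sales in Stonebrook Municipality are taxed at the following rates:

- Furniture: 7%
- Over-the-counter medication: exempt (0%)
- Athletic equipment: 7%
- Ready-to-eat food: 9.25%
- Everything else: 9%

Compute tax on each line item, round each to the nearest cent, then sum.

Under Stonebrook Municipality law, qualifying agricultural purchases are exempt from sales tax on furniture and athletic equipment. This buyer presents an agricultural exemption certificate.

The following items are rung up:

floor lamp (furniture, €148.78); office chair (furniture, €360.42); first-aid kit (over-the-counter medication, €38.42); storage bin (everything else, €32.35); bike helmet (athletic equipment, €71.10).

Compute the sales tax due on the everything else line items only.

€2.91

Storage bin €32.35: everything else → 9% → €2.91
Tax on everything else = €2.91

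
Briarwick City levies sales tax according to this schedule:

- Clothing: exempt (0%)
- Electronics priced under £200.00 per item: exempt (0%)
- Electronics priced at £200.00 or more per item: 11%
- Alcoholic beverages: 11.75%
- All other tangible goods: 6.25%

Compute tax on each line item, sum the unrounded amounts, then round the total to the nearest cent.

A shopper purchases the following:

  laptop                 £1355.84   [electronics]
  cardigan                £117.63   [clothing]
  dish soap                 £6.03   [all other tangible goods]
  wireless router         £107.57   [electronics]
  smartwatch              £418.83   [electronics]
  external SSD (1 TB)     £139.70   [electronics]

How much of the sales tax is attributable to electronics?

£195.21

Laptop £1355.84: electronics, £200.00 or more → 11% → £149.1424
Wireless router £107.57: electronics, under £200.00 → 0% → £0.00
Smartwatch £418.83: electronics, £200.00 or more → 11% → £46.0713
External SSD (1 TB) £139.70: electronics, under £200.00 → 0% → £0.00
Tax on electronics: unrounded sum = £195.2137 → £195.21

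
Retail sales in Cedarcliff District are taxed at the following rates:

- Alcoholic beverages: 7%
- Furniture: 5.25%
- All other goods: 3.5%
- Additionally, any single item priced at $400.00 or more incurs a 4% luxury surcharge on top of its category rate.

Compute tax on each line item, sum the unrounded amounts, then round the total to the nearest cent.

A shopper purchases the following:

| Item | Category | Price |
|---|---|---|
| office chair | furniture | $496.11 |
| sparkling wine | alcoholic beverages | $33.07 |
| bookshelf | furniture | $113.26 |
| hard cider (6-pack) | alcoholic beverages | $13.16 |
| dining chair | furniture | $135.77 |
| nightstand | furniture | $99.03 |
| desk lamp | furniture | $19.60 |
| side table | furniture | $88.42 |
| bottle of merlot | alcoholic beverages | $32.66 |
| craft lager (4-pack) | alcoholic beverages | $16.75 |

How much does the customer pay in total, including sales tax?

Office chair $496.11: furniture → 5.25% + 4% surcharge = 9.25% → $45.890175
Sparkling wine $33.07: alcoholic beverages → 7% → $2.3149
Bookshelf $113.26: furniture → 5.25% → $5.94615
Hard cider (6-pack) $13.16: alcoholic beverages → 7% → $0.9212
Dining chair $135.77: furniture → 5.25% → $7.127925
Nightstand $99.03: furniture → 5.25% → $5.199075
Desk lamp $19.60: furniture → 5.25% → $1.029
Side table $88.42: furniture → 5.25% → $4.64205
Bottle of merlot $32.66: alcoholic beverages → 7% → $2.2862
Craft lager (4-pack) $16.75: alcoholic beverages → 7% → $1.1725
Subtotal = $1047.83; unrounded tax = $76.529175 → $76.53; total due = $1124.36

$1124.36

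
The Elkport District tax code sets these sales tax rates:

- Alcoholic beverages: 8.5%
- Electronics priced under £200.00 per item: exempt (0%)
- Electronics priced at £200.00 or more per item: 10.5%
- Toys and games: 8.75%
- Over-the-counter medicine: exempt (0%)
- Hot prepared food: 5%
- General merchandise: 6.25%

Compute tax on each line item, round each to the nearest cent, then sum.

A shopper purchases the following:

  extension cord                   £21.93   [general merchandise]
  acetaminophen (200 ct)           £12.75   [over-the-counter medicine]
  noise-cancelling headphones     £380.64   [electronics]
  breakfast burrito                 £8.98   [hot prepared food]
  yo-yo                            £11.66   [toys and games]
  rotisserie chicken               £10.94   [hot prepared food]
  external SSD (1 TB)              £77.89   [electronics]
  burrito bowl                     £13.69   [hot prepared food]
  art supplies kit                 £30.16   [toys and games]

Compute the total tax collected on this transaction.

Extension cord £21.93: general merchandise → 6.25% → £1.37
Acetaminophen (200 ct) £12.75: over-the-counter medicine → 0% → £0.00
Noise-cancelling headphones £380.64: electronics, £200.00 or more → 10.5% → £39.97
Breakfast burrito £8.98: hot prepared food → 5% → £0.45
Yo-yo £11.66: toys and games → 8.75% → £1.02
Rotisserie chicken £10.94: hot prepared food → 5% → £0.55
External SSD (1 TB) £77.89: electronics, under £200.00 → 0% → £0.00
Burrito bowl £13.69: hot prepared food → 5% → £0.68
Art supplies kit £30.16: toys and games → 8.75% → £2.64
Total tax = £1.37 + £39.97 + £0.45 + £1.02 + £0.55 + £0.68 + £2.64 = £46.68

£46.68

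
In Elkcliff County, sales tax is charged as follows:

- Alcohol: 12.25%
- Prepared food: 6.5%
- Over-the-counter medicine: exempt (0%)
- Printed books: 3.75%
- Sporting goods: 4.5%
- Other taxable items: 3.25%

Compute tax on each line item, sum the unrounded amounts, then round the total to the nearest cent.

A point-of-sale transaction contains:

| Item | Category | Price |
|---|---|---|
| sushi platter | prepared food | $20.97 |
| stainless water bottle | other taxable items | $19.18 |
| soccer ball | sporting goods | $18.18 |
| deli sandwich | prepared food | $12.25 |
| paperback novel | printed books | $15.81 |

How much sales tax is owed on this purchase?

Sushi platter $20.97: prepared food → 6.5% → $1.36305
Stainless water bottle $19.18: other taxable items → 3.25% → $0.62335
Soccer ball $18.18: sporting goods → 4.5% → $0.8181
Deli sandwich $12.25: prepared food → 6.5% → $0.79625
Paperback novel $15.81: printed books → 3.75% → $0.592875
Unrounded tax sum = $4.193625 → $4.19

$4.19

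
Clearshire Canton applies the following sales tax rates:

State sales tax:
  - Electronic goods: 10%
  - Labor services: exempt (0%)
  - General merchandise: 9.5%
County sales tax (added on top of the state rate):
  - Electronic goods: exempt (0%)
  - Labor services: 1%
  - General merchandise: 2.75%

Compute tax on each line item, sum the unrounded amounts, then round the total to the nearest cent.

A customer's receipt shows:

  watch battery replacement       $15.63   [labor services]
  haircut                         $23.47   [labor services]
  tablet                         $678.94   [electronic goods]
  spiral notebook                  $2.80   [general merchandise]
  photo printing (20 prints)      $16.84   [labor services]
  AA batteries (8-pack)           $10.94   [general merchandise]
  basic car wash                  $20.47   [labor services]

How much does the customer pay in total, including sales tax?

Watch battery replacement $15.63: labor services → 0% + 1% county = 1% → $0.1563
Haircut $23.47: labor services → 0% + 1% county = 1% → $0.2347
Tablet $678.94: electronic goods → 10% + 0% county = 10% → $67.894
Spiral notebook $2.80: general merchandise → 9.5% + 2.75% county = 12.25% → $0.343
Photo printing (20 prints) $16.84: labor services → 0% + 1% county = 1% → $0.1684
AA batteries (8-pack) $10.94: general merchandise → 9.5% + 2.75% county = 12.25% → $1.34015
Basic car wash $20.47: labor services → 0% + 1% county = 1% → $0.2047
Subtotal = $769.09; unrounded tax = $70.34125 → $70.34; total due = $839.43

$839.43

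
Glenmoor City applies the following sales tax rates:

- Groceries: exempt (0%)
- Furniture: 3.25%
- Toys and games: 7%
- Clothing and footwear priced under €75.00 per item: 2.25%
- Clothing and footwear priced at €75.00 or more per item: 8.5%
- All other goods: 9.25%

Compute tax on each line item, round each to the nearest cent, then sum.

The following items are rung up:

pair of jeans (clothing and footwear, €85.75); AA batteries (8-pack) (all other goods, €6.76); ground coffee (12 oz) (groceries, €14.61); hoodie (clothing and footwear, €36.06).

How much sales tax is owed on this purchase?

€8.73

Pair of jeans €85.75: clothing and footwear, €75.00 or more → 8.5% → €7.29
AA batteries (8-pack) €6.76: all other goods → 9.25% → €0.63
Ground coffee (12 oz) €14.61: groceries → 0% → €0.00
Hoodie €36.06: clothing and footwear, under €75.00 → 2.25% → €0.81
Total tax = €7.29 + €0.63 + €0.81 = €8.73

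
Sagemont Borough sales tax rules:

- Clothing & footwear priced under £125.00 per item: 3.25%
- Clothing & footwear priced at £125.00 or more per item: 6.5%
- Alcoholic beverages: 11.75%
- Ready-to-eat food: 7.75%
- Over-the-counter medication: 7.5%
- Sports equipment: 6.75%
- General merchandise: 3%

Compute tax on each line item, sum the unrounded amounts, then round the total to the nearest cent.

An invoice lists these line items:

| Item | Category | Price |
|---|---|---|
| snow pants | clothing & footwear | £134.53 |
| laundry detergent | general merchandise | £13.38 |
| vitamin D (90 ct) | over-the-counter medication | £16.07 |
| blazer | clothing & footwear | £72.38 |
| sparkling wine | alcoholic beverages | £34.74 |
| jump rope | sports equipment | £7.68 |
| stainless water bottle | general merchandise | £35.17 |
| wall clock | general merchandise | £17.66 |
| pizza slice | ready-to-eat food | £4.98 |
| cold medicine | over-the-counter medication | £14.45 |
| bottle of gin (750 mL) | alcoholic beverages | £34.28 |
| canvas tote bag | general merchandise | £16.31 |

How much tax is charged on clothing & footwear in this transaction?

Snow pants £134.53: clothing & footwear, £125.00 or more → 6.5% → £8.74445
Blazer £72.38: clothing & footwear, under £125.00 → 3.25% → £2.35235
Tax on clothing & footwear: unrounded sum = £11.0968 → £11.10

£11.10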